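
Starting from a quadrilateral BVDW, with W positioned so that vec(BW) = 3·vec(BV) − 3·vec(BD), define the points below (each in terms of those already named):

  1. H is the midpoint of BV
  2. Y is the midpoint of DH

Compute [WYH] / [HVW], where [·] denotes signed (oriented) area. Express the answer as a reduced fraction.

[WYH]:[HVW] = -1/3

Work in coordinates with B = (0, 0), V = (1, 0), D = (0, 1), W = (3, -3).
1. H is the midpoint of BV ⇒ H = (1/2, 0)
2. Y is the midpoint of DH ⇒ Y = (1/4, 1/2)
2·[WYH] = 1/2, 2·[HVW] = -3/2
[WYH]:[HVW] = 1/2:-3/2 = -1/3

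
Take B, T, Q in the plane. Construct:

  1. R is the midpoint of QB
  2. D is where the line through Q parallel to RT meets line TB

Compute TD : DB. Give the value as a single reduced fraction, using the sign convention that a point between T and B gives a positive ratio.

TD:DB = -1/2

Set B = (0, 0), T = (1, 0), Q = (0, 1); any affine frame gives the same invariant.
1. R is the midpoint of QB ⇒ R = (0, 1/2)
2. D is where the line through Q parallel to RT meets line TB ⇒ D = (2, 0)
D = T + t·(B−T) with t = -1, so TD:DB = t:(1−t) = -1:2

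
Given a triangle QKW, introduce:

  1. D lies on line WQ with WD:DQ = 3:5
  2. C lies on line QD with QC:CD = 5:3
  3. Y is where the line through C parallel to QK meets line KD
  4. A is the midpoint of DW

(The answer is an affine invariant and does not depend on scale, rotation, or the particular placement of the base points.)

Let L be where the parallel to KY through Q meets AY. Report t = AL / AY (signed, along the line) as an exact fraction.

t = 13/3

Choose coordinates Q = (0, 0), K = (1, 0), W = (0, 1).
1. D lies on line WQ with WD:DQ = 3:5 ⇒ D = (0, 5/8)
2. C lies on line QD with QC:CD = 5:3 ⇒ C = (0, 25/64)
3. Y is where the line through C parallel to QK meets line KD ⇒ Y = (3/8, 25/64)
4. A is the midpoint of DW ⇒ A = (0, 13/16)
through Q parallel to KY: direction (-5/8, 25/64); meets AY at L = (13/8, -65/64)
L = A + t·(Y−A) with t = 13/3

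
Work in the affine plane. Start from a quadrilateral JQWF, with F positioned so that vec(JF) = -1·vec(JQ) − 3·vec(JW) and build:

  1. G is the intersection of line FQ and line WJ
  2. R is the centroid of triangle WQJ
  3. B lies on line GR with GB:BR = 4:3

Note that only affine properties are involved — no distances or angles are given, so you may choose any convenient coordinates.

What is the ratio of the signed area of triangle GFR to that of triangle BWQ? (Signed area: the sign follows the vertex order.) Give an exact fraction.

Work in coordinates with J = (0, 0), Q = (1, 0), W = (0, 1), F = (-1, -3).
1. G is the intersection of line FQ and line WJ ⇒ G = (0, -3/2)
2. R is the centroid of triangle WQJ ⇒ R = (1/3, 1/3)
3. B lies on line GR with GB:BR = 4:3 ⇒ B = (4/21, -19/42)
2·[GFR] = -4/3, 2·[BWQ] = -53/42
[GFR]:[BWQ] = -4/3:-53/42 = 56/53

[GFR]:[BWQ] = 56/53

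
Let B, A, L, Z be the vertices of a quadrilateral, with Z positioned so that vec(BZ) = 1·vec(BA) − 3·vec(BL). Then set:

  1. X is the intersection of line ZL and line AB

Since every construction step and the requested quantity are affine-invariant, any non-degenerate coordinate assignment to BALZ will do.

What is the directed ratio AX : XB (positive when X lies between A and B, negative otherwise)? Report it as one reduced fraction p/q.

AX:XB = 3

Assign B = (0, 0), A = (1, 0), L = (0, 1), Z = (1, -3) — the answer is frame-independent, so this choice is without loss of generality.
1. X is the intersection of line ZL and line AB ⇒ X = (1/4, 0)
X = A + t·(B−A) with t = 3/4, so AX:XB = t:(1−t) = 3/4:1/4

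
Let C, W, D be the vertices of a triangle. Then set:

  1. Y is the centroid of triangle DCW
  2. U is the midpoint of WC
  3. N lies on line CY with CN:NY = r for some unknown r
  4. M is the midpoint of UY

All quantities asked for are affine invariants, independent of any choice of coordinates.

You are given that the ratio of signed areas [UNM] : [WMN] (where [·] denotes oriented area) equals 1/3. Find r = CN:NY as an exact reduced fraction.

Assign C = (0, 0), W = (1, 0), D = (0, 1) — the answer is frame-independent, so this choice is without loss of generality.
1. Y is the centroid of triangle DCW ⇒ Y = (1/3, 1/3)
2. U is the midpoint of WC ⇒ U = (1/2, 0)
3. With CN:NY = r, write λ = r/(r+1) so N = C + λ·(Y−C); N is affine-linear in λ
4. M is the midpoint of UY ⇒ M = (5/12, 1/6)
Every point depending on N is an affine combination of N and λ-independent points, so each such coordinate is linear in λ; the λ² term in each signed area is a multiple of (Y−C)×(Y−C) = 0, so 2·[UNM] and 2·[WMN] are each linear in λ. Evaluating at λ=0 and λ=1:
  2·[UNM] = 1/12·λ − 1/12,   2·[WMN] = -1/4·λ + 1/6
So [UNM]:[WMN] = (1/12·λ − 1/12) / (-1/4·λ + 1/6). Setting this equal to 1/3:
  1/12·λ − 1/12 = 1/3·(-1/4·λ + 1/6)  ⇒  λ = 5/6
Then r = λ/(1−λ) = (5/6)/(1/6) = 5. Check: with r = 5, N = (5/18, 5/18) and [UNM]:[WMN] = 1/3 as required.

r = 5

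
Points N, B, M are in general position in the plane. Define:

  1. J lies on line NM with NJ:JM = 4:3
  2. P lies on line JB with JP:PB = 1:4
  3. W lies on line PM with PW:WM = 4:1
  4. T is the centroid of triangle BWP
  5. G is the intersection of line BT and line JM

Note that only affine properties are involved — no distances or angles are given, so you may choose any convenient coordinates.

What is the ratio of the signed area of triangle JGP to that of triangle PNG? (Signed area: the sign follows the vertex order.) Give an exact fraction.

Assign N = (0, 0), B = (1, 0), M = (0, 1) — the answer is frame-independent, so this choice is without loss of generality.
1. J lies on line NM with NJ:JM = 4:3 ⇒ J = (0, 4/7)
2. P lies on line JB with JP:PB = 1:4 ⇒ P = (1/5, 16/35)
3. W lies on line PM with PW:WM = 4:1 ⇒ W = (1/25, 156/175)
4. T is the centroid of triangle BWP ⇒ T = (31/75, 236/525)
5. G is the intersection of line BT and line JM ⇒ G = (0, 59/77)
2·[JGP] = -3/77, 2·[PNG] = -59/385
[JGP]:[PNG] = -3/77:-59/385 = 15/59

[JGP]:[PNG] = 15/59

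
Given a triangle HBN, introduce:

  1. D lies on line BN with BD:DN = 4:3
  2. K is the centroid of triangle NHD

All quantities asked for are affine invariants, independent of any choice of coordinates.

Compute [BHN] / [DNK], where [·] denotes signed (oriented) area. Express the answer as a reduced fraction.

[BHN]:[DNK] = -7

Work in coordinates with H = (0, 0), B = (1, 0), N = (0, 1).
1. D lies on line BN with BD:DN = 4:3 ⇒ D = (3/7, 4/7)
2. K is the centroid of triangle NHD ⇒ K = (1/7, 11/21)
2·[BHN] = -1, 2·[DNK] = 1/7
[BHN]:[DNK] = -1:1/7 = -7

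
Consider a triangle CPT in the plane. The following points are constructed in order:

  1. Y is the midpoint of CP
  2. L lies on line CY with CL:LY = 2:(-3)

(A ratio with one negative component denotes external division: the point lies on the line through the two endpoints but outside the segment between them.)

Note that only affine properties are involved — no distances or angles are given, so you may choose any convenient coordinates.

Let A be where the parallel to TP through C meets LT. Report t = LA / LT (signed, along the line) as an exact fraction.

Work in coordinates with C = (0, 0), P = (1, 0), T = (0, 1).
1. Y is the midpoint of CP ⇒ Y = (1/2, 0)
2. L lies on line CY with CL:LY = 2:(-3) ⇒ L = (-1, 0)
through C parallel to TP: direction (1, -1); meets LT at A = (-1/2, 1/2)
A = L + t·(T−L) with t = 1/2

t = 1/2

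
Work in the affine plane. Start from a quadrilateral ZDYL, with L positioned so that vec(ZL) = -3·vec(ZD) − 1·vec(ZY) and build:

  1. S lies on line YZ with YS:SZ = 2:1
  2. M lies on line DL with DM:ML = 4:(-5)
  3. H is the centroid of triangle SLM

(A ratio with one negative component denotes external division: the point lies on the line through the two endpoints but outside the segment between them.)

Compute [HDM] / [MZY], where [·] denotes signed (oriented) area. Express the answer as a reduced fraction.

[HDM]:[MZY] = -28/153

Choose coordinates Z = (0, 0), D = (1, 0), Y = (0, 1), L = (-3, -1).
1. S lies on line YZ with YS:SZ = 2:1 ⇒ S = (0, 1/3)
2. M lies on line DL with DM:ML = 4:(-5) ⇒ M = (17, 4)
3. H is the centroid of triangle SLM ⇒ H = (14/3, 10/9)
2·[HDM] = 28/9, 2·[MZY] = -17
[HDM]:[MZY] = 28/9:-17 = -28/153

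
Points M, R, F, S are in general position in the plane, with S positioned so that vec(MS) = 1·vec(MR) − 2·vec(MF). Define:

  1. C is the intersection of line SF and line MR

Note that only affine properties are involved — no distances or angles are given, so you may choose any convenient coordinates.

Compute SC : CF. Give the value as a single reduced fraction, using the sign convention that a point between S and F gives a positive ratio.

Set M = (0, 0), R = (1, 0), F = (0, 1), S = (1, -2); any affine frame gives the same invariant.
1. C is the intersection of line SF and line MR ⇒ C = (1/3, 0)
C = S + t·(F−S) with t = 2/3, so SC:CF = t:(1−t) = 2/3:1/3

SC:CF = 2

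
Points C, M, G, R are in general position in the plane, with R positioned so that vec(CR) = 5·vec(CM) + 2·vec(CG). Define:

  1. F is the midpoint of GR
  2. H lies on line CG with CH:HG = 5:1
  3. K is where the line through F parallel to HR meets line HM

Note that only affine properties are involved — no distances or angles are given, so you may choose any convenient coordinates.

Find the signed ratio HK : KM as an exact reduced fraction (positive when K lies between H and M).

Choose coordinates C = (0, 0), M = (1, 0), G = (0, 1), R = (5, 2).
1. F is the midpoint of GR ⇒ F = (5/2, 3/2)
2. H lies on line CG with CH:HG = 5:1 ⇒ H = (0, 5/6)
3. K is where the line through F parallel to HR meets line HM ⇒ K = (-5/64, 115/128)
K = H + t·(M−H) with t = -5/64, so HK:KM = t:(1−t) = -5/64:69/64

HK:KM = -5/69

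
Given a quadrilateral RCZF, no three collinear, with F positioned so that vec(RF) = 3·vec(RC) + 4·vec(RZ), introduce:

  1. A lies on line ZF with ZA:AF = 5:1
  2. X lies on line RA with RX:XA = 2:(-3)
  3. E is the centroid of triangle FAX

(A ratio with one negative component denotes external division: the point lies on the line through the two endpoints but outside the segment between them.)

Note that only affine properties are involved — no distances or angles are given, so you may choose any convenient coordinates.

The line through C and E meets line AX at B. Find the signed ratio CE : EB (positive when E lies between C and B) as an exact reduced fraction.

Assign R = (0, 0), C = (1, 0), Z = (0, 1), F = (3, 4) — the answer is frame-independent, so this choice is without loss of generality.
1. A lies on line ZF with ZA:AF = 5:1 ⇒ A = (5/2, 7/2)
2. X lies on line RA with RX:XA = 2:(-3) ⇒ X = (-5, -7)
3. E is the centroid of triangle FAX ⇒ E = (1/6, 1/6)
line CE meets AX at B = (1/8, 7/40)
E = C + t·(B−C) with t = 20/21, so CE:EB = 20/21:1/21

CE:EB = 20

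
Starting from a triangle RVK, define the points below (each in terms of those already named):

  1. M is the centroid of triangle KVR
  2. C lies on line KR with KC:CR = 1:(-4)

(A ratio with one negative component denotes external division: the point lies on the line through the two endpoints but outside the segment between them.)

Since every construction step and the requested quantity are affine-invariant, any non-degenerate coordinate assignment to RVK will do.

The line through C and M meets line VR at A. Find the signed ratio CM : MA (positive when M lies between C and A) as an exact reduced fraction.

Assign R = (0, 0), V = (1, 0), K = (0, 1) — the answer is frame-independent, so this choice is without loss of generality.
1. M is the centroid of triangle KVR ⇒ M = (1/3, 1/3)
2. C lies on line KR with KC:CR = 1:(-4) ⇒ C = (0, 4/3)
line CM meets VR at A = (4/9, 0)
M = C + t·(A−C) with t = 3/4, so CM:MA = 3/4:1/4

CM:MA = 3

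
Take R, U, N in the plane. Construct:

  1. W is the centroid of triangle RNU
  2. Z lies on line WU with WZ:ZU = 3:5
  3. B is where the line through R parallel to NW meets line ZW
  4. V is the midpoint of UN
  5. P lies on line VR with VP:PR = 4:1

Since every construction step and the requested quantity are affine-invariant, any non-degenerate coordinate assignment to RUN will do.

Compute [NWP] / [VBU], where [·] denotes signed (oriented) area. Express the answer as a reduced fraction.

[NWP]:[VBU] = -7/10

Set R = (0, 0), U = (1, 0), N = (0, 1); any affine frame gives the same invariant.
1. W is the centroid of triangle RNU ⇒ W = (1/3, 1/3)
2. Z lies on line WU with WZ:ZU = 3:5 ⇒ Z = (7/12, 5/24)
3. B is where the line through R parallel to NW meets line ZW ⇒ B = (-1/3, 2/3)
4. V is the midpoint of UN ⇒ V = (1/2, 1/2)
5. P lies on line VR with VP:PR = 4:1 ⇒ P = (1/10, 1/10)
2·[NWP] = -7/30, 2·[VBU] = 1/3
[NWP]:[VBU] = -7/30:1/3 = -7/10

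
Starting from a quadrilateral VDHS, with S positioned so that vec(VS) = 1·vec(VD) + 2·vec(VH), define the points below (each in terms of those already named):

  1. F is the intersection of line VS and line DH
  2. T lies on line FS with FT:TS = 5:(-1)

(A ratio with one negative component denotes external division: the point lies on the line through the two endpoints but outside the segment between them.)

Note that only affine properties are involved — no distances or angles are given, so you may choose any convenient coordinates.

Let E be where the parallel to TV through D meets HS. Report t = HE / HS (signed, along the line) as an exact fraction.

t = 3

Work in coordinates with V = (0, 0), D = (1, 0), H = (0, 1), S = (1, 2).
1. F is the intersection of line VS and line DH ⇒ F = (1/3, 2/3)
2. T lies on line FS with FT:TS = 5:(-1) ⇒ T = (7/6, 7/3)
through D parallel to TV: direction (-7/6, -7/3); meets HS at E = (3, 4)
E = H + t·(S−H) with t = 3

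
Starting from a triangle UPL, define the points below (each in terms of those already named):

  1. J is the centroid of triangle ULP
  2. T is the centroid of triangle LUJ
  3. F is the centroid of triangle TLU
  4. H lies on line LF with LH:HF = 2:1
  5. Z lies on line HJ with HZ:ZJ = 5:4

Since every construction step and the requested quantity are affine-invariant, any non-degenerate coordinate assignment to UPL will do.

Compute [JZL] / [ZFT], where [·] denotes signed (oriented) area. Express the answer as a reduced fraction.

[JZL]:[ZFT] = -8

Work in coordinates with U = (0, 0), P = (1, 0), L = (0, 1).
1. J is the centroid of triangle ULP ⇒ J = (1/3, 1/3)
2. T is the centroid of triangle LUJ ⇒ T = (1/9, 4/9)
3. F is the centroid of triangle TLU ⇒ F = (1/27, 13/27)
4. H lies on line LF with LH:HF = 2:1 ⇒ H = (2/81, 53/81)
5. Z lies on line HJ with HZ:ZJ = 5:4 ⇒ Z = (143/729, 347/729)
2·[JZL] = -32/729, 2·[ZFT] = 4/729
[JZL]:[ZFT] = -32/729:4/729 = -8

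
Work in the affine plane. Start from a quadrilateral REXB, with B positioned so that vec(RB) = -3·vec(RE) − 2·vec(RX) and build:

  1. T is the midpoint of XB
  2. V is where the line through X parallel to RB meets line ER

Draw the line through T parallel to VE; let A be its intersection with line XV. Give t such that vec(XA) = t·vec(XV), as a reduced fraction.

Work in coordinates with R = (0, 0), E = (1, 0), X = (0, 1), B = (-3, -2).
1. T is the midpoint of XB ⇒ T = (-3/2, -1/2)
2. V is where the line through X parallel to RB meets line ER ⇒ V = (-3/2, 0)
through T parallel to VE: direction (5/2, 0); meets XV at A = (-9/4, -1/2)
A = X + t·(V−X) with t = 3/2

t = 3/2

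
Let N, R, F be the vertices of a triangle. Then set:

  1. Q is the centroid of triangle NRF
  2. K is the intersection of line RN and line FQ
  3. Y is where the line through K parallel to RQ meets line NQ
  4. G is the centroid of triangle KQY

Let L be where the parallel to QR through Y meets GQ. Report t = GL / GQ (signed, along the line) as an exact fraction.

Set N = (0, 0), R = (1, 0), F = (0, 1); any affine frame gives the same invariant.
1. Q is the centroid of triangle NRF ⇒ Q = (1/3, 1/3)
2. K is the intersection of line RN and line FQ ⇒ K = (1/2, 0)
3. Y is where the line through K parallel to RQ meets line NQ ⇒ Y = (1/6, 1/6)
4. G is the centroid of triangle KQY ⇒ G = (1/3, 1/6)
through Y parallel to QR: direction (2/3, -1/3); meets GQ at L = (1/3, 1/12)
L = G + t·(Q−G) with t = -1/2

t = -1/2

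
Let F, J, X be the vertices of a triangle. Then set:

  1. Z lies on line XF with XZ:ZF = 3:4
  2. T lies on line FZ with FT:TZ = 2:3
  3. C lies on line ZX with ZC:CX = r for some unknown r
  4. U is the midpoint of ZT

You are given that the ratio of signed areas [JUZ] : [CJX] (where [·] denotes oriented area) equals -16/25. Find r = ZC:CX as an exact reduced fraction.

Work in coordinates with F = (0, 0), J = (1, 0), X = (0, 1).
1. Z lies on line XF with XZ:ZF = 3:4 ⇒ Z = (0, 4/7)
2. T lies on line FZ with FT:TZ = 2:3 ⇒ T = (0, 8/35)
3. With ZC:CX = r, write λ = r/(r+1) so C = Z + λ·(X−Z); C is affine-linear in λ
4. U is the midpoint of ZT ⇒ U = (0, 2/5)
Every point depending on C is an affine combination of C and λ-independent points, so each such coordinate is linear in λ; the λ² term in each signed area is a multiple of (X−Z)×(X−Z) = 0, so 2·[JUZ] and 2·[CJX] are each linear in λ. Evaluating at λ=0 and λ=1:
  2·[JUZ] = -6/35,   2·[CJX] = -3/7·λ + 3/7
So [JUZ]:[CJX] = (-6/35) / (-3/7·λ + 3/7). Setting this equal to -16/25:
  -6/35 = -16/25·(-3/7·λ + 3/7)  ⇒  λ = 3/8
Then r = λ/(1−λ) = (3/8)/(5/8) = 3/5. Check: with r = 3/5, C = (0, 41/56) and [JUZ]:[CJX] = -16/25 as required.

r = 3/5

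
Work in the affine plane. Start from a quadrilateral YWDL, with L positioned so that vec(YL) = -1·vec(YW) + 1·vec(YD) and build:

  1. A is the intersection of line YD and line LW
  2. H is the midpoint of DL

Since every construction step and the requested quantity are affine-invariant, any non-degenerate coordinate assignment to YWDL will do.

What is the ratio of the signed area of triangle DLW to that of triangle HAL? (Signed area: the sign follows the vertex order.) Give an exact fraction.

Assign Y = (0, 0), W = (1, 0), D = (0, 1), L = (-1, 1) — the answer is frame-independent, so this choice is without loss of generality.
1. A is the intersection of line YD and line LW ⇒ A = (0, 1/2)
2. H is the midpoint of DL ⇒ H = (-1/2, 1)
2·[DLW] = 1, 2·[HAL] = -1/4
[DLW]:[HAL] = 1:-1/4 = -4

[DLW]:[HAL] = -4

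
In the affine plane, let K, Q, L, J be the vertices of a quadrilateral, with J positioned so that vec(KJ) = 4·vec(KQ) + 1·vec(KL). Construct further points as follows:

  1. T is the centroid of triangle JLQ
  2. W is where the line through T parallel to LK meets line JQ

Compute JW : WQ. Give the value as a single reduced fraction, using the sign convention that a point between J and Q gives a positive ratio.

Work in coordinates with K = (0, 0), Q = (1, 0), L = (0, 1), J = (4, 1).
1. T is the centroid of triangle JLQ ⇒ T = (5/3, 2/3)
2. W is where the line through T parallel to LK meets line JQ ⇒ W = (5/3, 2/9)
W = J + t·(Q−J) with t = 7/9, so JW:WQ = t:(1−t) = 7/9:2/9

JW:WQ = 7/2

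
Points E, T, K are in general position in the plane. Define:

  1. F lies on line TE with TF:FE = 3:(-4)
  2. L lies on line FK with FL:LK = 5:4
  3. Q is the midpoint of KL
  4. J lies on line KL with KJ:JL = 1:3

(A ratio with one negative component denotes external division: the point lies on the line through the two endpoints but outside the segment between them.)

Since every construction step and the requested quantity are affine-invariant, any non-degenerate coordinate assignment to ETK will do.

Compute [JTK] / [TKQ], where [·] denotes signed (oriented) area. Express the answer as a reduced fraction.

Set E = (0, 0), T = (1, 0), K = (0, 1); any affine frame gives the same invariant.
1. F lies on line TE with TF:FE = 3:(-4) ⇒ F = (4, 0)
2. L lies on line FK with FL:LK = 5:4 ⇒ L = (16/9, 5/9)
3. Q is the midpoint of KL ⇒ Q = (8/9, 7/9)
4. J lies on line KL with KJ:JL = 1:3 ⇒ J = (4/9, 8/9)
2·[JTK] = -1/3, 2·[TKQ] = -2/3
[JTK]:[TKQ] = -1/3:-2/3 = 1/2

[JTK]:[TKQ] = 1/2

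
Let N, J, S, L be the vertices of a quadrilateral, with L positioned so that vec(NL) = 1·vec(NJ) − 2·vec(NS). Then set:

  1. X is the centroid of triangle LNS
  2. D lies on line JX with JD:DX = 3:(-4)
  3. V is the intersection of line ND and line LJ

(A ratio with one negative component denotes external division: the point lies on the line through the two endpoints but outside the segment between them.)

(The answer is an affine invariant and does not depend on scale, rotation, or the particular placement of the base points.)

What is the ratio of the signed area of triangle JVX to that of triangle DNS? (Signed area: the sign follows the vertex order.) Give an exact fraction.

Set N = (0, 0), J = (1, 0), S = (0, 1), L = (1, -2); any affine frame gives the same invariant.
1. X is the centroid of triangle LNS ⇒ X = (1/3, -1/3)
2. D lies on line JX with JD:DX = 3:(-4) ⇒ D = (3, 1)
3. V is the intersection of line ND and line LJ ⇒ V = (1, 1/3)
2·[JVX] = 2/9, 2·[DNS] = -3
[JVX]:[DNS] = 2/9:-3 = -2/27

[JVX]:[DNS] = -2/27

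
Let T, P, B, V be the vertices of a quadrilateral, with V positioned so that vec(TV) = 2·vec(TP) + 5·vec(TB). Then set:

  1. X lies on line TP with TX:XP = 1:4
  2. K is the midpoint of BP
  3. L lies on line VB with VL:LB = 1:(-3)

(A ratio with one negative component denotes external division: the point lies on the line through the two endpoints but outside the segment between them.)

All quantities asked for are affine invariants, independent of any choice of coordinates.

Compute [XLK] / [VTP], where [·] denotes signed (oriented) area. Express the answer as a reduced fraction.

Assign T = (0, 0), P = (1, 0), B = (0, 1), V = (2, 5) — the answer is frame-independent, so this choice is without loss of generality.
1. X lies on line TP with TX:XP = 1:4 ⇒ X = (1/5, 0)
2. K is the midpoint of BP ⇒ K = (1/2, 1/2)
3. L lies on line VB with VL:LB = 1:(-3) ⇒ L = (3, 7)
2·[XLK] = -7/10, 2·[VTP] = 5
[XLK]:[VTP] = -7/10:5 = -7/50

[XLK]:[VTP] = -7/50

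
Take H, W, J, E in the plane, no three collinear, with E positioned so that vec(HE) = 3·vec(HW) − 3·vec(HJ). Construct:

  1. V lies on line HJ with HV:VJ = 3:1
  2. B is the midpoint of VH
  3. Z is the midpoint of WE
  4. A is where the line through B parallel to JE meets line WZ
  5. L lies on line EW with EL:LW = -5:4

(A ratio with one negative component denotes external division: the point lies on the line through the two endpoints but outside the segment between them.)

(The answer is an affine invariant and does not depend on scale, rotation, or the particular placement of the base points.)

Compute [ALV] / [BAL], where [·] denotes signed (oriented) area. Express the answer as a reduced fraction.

Assign H = (0, 0), W = (1, 0), J = (0, 1), E = (3, -3) — the answer is frame-independent, so this choice is without loss of generality.
1. V lies on line HJ with HV:VJ = 3:1 ⇒ V = (0, 3/4)
2. B is the midpoint of VH ⇒ B = (0, 3/8)
3. Z is the midpoint of WE ⇒ Z = (2, -3/2)
4. A is where the line through B parallel to JE meets line WZ ⇒ A = (27/4, -69/8)
5. L lies on line EW with EL:LW = -5:4 ⇒ L = (-7, 12)
2·[ALV] = 165/16, 2·[BAL] = 495/32
[ALV]:[BAL] = 165/16:495/32 = 2/3

[ALV]:[BAL] = 2/3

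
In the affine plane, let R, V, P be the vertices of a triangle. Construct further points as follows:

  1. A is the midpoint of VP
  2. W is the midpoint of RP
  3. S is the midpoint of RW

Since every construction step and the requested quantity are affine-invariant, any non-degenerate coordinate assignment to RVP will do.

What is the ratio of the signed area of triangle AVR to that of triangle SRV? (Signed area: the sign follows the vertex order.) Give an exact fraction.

[AVR]:[SRV] = -2

Set R = (0, 0), V = (1, 0), P = (0, 1); any affine frame gives the same invariant.
1. A is the midpoint of VP ⇒ A = (1/2, 1/2)
2. W is the midpoint of RP ⇒ W = (0, 1/2)
3. S is the midpoint of RW ⇒ S = (0, 1/4)
2·[AVR] = -1/2, 2·[SRV] = 1/4
[AVR]:[SRV] = -1/2:1/4 = -2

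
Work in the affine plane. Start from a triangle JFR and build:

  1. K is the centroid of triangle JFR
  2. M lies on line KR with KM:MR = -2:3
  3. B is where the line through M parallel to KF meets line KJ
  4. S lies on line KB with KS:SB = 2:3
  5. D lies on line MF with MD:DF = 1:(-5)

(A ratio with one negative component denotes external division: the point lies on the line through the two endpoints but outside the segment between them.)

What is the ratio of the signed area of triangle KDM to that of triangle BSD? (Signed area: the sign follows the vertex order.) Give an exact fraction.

Set J = (0, 0), F = (1, 0), R = (0, 1); any affine frame gives the same invariant.
1. K is the centroid of triangle JFR ⇒ K = (1/3, 1/3)
2. M lies on line KR with KM:MR = -2:3 ⇒ M = (1, -1)
3. B is where the line through M parallel to KF meets line KJ ⇒ B = (-1/3, -1/3)
4. S lies on line KB with KS:SB = 2:3 ⇒ S = (1/15, 1/15)
5. D lies on line MF with MD:DF = 1:(-5) ⇒ D = (1, -5/4)
2·[KDM] = 1/6, 2·[BSD] = -9/10
[KDM]:[BSD] = 1/6:-9/10 = -5/27

[KDM]:[BSD] = -5/27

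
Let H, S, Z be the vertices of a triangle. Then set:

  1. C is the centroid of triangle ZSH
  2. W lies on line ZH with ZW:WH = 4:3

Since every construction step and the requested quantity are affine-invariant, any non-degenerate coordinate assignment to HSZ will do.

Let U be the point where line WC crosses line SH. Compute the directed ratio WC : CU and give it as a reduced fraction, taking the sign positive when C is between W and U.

WC:CU = 2/7

Choose coordinates H = (0, 0), S = (1, 0), Z = (0, 1).
1. C is the centroid of triangle ZSH ⇒ C = (1/3, 1/3)
2. W lies on line ZH with ZW:WH = 4:3 ⇒ W = (0, 3/7)
line WC meets SH at U = (3/2, 0)
C = W + t·(U−W) with t = 2/9, so WC:CU = 2/9:7/9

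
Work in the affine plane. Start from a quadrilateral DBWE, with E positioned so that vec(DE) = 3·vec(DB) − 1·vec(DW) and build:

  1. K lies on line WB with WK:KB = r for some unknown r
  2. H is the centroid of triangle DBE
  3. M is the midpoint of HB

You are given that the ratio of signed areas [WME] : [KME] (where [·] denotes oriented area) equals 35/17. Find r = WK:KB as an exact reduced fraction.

r = 3/2

Assign D = (0, 0), B = (1, 0), W = (0, 1), E = (3, -1) — the answer is frame-independent, so this choice is without loss of generality.
1. With WK:KB = r, write λ = r/(r+1) so K = W + λ·(B−W); K is affine-linear in λ
2. H is the centroid of triangle DBE ⇒ H = (4/3, -1/3)
3. M is the midpoint of HB ⇒ M = (7/6, -1/6)
Every point depending on K is an affine combination of K and λ-independent points, so each such coordinate is linear in λ; the λ² term in each signed area is a multiple of (B−W)×(B−W) = 0, so 2·[WME] and 2·[KME] are each linear in λ. Evaluating at λ=0 and λ=1:
  2·[WME] = 7/6,   2·[KME] = −λ + 7/6
So [WME]:[KME] = (7/6) / (−λ + 7/6). Setting this equal to 35/17:
  7/6 = 35/17·(−λ + 7/6)  ⇒  λ = 3/5
Then r = λ/(1−λ) = (3/5)/(2/5) = 3/2. Check: with r = 3/2, K = (3/5, 2/5) and [WME]:[KME] = 35/17 as required.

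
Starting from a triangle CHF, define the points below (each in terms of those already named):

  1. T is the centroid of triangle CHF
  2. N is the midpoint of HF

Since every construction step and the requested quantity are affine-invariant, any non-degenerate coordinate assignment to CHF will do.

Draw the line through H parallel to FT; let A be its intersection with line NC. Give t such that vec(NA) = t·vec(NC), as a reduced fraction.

Set C = (0, 0), H = (1, 0), F = (0, 1); any affine frame gives the same invariant.
1. T is the centroid of triangle CHF ⇒ T = (1/3, 1/3)
2. N is the midpoint of HF ⇒ N = (1/2, 1/2)
through H parallel to FT: direction (1/3, -2/3); meets NC at A = (2/3, 2/3)
A = N + t·(C−N) with t = -1/3

t = -1/3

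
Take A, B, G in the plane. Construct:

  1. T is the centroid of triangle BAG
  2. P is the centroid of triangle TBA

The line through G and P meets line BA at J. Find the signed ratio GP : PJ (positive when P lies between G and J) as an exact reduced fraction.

Choose coordinates A = (0, 0), B = (1, 0), G = (0, 1).
1. T is the centroid of triangle BAG ⇒ T = (1/3, 1/3)
2. P is the centroid of triangle TBA ⇒ P = (4/9, 1/9)
line GP meets BA at J = (1/2, 0)
P = G + t·(J−G) with t = 8/9, so GP:PJ = 8/9:1/9

GP:PJ = 8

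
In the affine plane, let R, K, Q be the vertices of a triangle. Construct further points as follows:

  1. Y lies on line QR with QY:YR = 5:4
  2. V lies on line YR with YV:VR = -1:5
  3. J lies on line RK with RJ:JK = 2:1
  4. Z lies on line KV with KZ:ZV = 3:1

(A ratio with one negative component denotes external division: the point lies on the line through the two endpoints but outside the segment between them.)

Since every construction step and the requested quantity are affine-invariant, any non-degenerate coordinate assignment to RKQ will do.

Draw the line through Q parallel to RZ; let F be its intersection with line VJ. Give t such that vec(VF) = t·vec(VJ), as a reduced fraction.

Work in coordinates with R = (0, 0), K = (1, 0), Q = (0, 1).
1. Y lies on line QR with QY:YR = 5:4 ⇒ Y = (0, 4/9)
2. V lies on line YR with YV:VR = -1:5 ⇒ V = (0, 5/9)
3. J lies on line RK with RJ:JK = 2:1 ⇒ J = (2/3, 0)
4. Z lies on line KV with KZ:ZV = 3:1 ⇒ Z = (1/4, 5/12)
through Q parallel to RZ: direction (1/4, 5/12); meets VJ at F = (-8/45, 19/27)
F = V + t·(J−V) with t = -4/15

t = -4/15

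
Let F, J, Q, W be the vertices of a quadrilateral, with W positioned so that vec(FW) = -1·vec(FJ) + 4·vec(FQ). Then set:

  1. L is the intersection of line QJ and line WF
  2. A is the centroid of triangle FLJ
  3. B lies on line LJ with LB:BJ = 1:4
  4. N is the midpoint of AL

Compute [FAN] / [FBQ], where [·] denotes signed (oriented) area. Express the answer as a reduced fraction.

[FAN]:[FBQ] = -10/3

Choose coordinates F = (0, 0), J = (1, 0), Q = (0, 1), W = (-1, 4).
1. L is the intersection of line QJ and line WF ⇒ L = (-1/3, 4/3)
2. A is the centroid of triangle FLJ ⇒ A = (2/9, 4/9)
3. B lies on line LJ with LB:BJ = 1:4 ⇒ B = (-1/15, 16/15)
4. N is the midpoint of AL ⇒ N = (-1/18, 8/9)
2·[FAN] = 2/9, 2·[FBQ] = -1/15
[FAN]:[FBQ] = 2/9:-1/15 = -10/3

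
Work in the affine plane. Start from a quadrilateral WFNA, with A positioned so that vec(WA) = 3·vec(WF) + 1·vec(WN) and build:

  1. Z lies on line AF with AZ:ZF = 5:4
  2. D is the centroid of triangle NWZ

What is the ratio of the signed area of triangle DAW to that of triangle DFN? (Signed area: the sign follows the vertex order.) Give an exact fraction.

[DAW]:[DFN] = 22/3

Choose coordinates W = (0, 0), F = (1, 0), N = (0, 1), A = (3, 1).
1. Z lies on line AF with AZ:ZF = 5:4 ⇒ Z = (17/9, 4/9)
2. D is the centroid of triangle NWZ ⇒ D = (17/27, 13/27)
2·[DAW] = -22/27, 2·[DFN] = -1/9
[DAW]:[DFN] = -22/27:-1/9 = 22/3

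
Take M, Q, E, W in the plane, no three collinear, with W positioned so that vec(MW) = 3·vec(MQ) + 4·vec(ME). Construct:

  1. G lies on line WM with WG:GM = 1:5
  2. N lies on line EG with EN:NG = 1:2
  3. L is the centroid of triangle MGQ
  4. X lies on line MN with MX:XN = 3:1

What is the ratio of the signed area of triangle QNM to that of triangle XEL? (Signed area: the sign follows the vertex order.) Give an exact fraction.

[QNM]:[XEL] = 128/23

Choose coordinates M = (0, 0), Q = (1, 0), E = (0, 1), W = (3, 4).
1. G lies on line WM with WG:GM = 1:5 ⇒ G = (5/2, 10/3)
2. N lies on line EG with EN:NG = 1:2 ⇒ N = (5/6, 16/9)
3. L is the centroid of triangle MGQ ⇒ L = (7/6, 10/9)
4. X lies on line MN with MX:XN = 3:1 ⇒ X = (5/8, 4/3)
2·[QNM] = 16/9, 2·[XEL] = 23/72
[QNM]:[XEL] = 16/9:23/72 = 128/23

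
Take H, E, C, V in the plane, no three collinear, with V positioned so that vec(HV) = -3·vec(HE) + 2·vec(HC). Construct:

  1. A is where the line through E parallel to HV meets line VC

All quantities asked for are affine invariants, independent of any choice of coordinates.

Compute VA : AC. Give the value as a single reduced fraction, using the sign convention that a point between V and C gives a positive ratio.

Choose coordinates H = (0, 0), E = (1, 0), C = (0, 1), V = (-3, 2).
1. A is where the line through E parallel to HV meets line VC ⇒ A = (-1, 4/3)
A = V + t·(C−V) with t = 2/3, so VA:AC = t:(1−t) = 2/3:1/3

VA:AC = 2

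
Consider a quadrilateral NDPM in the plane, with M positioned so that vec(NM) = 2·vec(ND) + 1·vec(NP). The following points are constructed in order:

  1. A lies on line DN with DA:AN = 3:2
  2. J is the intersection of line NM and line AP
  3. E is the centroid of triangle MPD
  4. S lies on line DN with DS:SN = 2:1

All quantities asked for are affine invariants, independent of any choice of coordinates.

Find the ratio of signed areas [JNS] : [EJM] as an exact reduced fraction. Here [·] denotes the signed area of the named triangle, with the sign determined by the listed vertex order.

[JNS]:[EJM] = 1/5

Assign N = (0, 0), D = (1, 0), P = (0, 1), M = (2, 1) — the answer is frame-independent, so this choice is without loss of generality.
1. A lies on line DN with DA:AN = 3:2 ⇒ A = (2/5, 0)
2. J is the intersection of line NM and line AP ⇒ J = (1/3, 1/6)
3. E is the centroid of triangle MPD ⇒ E = (1, 2/3)
4. S lies on line DN with DS:SN = 2:1 ⇒ S = (1/3, 0)
2·[JNS] = 1/18, 2·[EJM] = 5/18
[JNS]:[EJM] = 1/18:5/18 = 1/5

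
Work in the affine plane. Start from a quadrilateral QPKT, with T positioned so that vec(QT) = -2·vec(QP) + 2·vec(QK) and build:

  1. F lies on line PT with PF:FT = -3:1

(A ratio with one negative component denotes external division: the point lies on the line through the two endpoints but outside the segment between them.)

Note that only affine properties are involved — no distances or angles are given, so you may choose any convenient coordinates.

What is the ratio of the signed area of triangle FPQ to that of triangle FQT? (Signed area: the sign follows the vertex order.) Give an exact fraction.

Choose coordinates Q = (0, 0), P = (1, 0), K = (0, 1), T = (-2, 2).
1. F lies on line PT with PF:FT = -3:1 ⇒ F = (-7/2, 3)
2·[FPQ] = -3, 2·[FQT] = 1
[FPQ]:[FQT] = -3:1 = -3

[FPQ]:[FQT] = -3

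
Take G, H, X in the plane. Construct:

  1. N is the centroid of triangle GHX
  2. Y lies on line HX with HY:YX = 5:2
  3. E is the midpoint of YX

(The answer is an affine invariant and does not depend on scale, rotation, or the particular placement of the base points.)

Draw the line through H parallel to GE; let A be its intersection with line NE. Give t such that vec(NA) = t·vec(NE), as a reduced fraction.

Choose coordinates G = (0, 0), H = (1, 0), X = (0, 1).
1. N is the centroid of triangle GHX ⇒ N = (1/3, 1/3)
2. Y lies on line HX with HY:YX = 5:2 ⇒ Y = (2/7, 5/7)
3. E is the midpoint of YX ⇒ E = (1/7, 6/7)
through H parallel to GE: direction (1/7, 6/7); meets NE at A = (29/35, -36/35)
A = N + t·(E−N) with t = -13/5

t = -13/5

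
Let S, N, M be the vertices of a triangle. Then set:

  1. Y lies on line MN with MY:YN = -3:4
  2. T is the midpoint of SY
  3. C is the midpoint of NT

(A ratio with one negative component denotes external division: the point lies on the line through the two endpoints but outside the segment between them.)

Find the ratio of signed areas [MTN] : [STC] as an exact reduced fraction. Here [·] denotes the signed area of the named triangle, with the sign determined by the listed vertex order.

Set S = (0, 0), N = (1, 0), M = (0, 1); any affine frame gives the same invariant.
1. Y lies on line MN with MY:YN = -3:4 ⇒ Y = (-3, 4)
2. T is the midpoint of SY ⇒ T = (-3/2, 2)
3. C is the midpoint of NT ⇒ C = (-1/4, 1)
2·[MTN] = 1/2, 2·[STC] = -1
[MTN]:[STC] = 1/2:-1 = -1/2

[MTN]:[STC] = -1/2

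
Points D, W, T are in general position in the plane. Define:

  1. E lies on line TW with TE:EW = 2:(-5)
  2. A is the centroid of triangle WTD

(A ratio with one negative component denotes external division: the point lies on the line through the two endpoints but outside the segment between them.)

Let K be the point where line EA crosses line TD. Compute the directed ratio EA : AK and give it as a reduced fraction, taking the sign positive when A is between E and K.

EA:AK = -3

Assign D = (0, 0), W = (1, 0), T = (0, 1) — the answer is frame-independent, so this choice is without loss of generality.
1. E lies on line TW with TE:EW = 2:(-5) ⇒ E = (-2/3, 5/3)
2. A is the centroid of triangle WTD ⇒ A = (1/3, 1/3)
line EA meets TD at K = (0, 7/9)
A = E + t·(K−E) with t = 3/2, so EA:AK = 3/2:-1/2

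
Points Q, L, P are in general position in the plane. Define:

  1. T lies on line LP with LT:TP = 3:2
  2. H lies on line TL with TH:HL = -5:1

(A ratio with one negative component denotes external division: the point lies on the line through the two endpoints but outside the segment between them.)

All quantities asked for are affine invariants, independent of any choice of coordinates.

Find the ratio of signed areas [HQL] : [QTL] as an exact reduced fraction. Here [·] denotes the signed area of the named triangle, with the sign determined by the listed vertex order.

[HQL]:[QTL] = 1/4

Set Q = (0, 0), L = (1, 0), P = (0, 1); any affine frame gives the same invariant.
1. T lies on line LP with LT:TP = 3:2 ⇒ T = (2/5, 3/5)
2. H lies on line TL with TH:HL = -5:1 ⇒ H = (23/20, -3/20)
2·[HQL] = -3/20, 2·[QTL] = -3/5
[HQL]:[QTL] = -3/20:-3/5 = 1/4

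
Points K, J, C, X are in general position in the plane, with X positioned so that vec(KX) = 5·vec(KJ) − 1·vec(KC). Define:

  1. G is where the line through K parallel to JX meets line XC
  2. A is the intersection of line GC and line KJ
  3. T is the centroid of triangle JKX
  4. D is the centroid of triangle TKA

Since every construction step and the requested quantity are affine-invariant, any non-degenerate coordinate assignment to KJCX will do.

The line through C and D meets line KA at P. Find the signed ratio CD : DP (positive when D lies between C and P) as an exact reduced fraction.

Choose coordinates K = (0, 0), J = (1, 0), C = (0, 1), X = (5, -1).
1. G is where the line through K parallel to JX meets line XC ⇒ G = (20/3, -5/3)
2. A is the intersection of line GC and line KJ ⇒ A = (5/2, 0)
3. T is the centroid of triangle JKX ⇒ T = (2, -1/3)
4. D is the centroid of triangle TKA ⇒ D = (3/2, -1/9)
line CD meets KA at P = (27/20, 0)
D = C + t·(P−C) with t = 10/9, so CD:DP = 10/9:-1/9

CD:DP = -10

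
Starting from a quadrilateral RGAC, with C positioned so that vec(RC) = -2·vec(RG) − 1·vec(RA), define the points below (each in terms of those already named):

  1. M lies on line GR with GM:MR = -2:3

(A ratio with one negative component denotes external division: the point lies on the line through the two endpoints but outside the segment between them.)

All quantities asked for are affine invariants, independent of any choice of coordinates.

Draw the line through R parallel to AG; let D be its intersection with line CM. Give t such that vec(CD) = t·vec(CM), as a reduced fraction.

t = 1/2

Set R = (0, 0), G = (1, 0), A = (0, 1), C = (-2, -1); any affine frame gives the same invariant.
1. M lies on line GR with GM:MR = -2:3 ⇒ M = (3, 0)
through R parallel to AG: direction (1, -1); meets CM at D = (1/2, -1/2)
D = C + t·(M−C) with t = 1/2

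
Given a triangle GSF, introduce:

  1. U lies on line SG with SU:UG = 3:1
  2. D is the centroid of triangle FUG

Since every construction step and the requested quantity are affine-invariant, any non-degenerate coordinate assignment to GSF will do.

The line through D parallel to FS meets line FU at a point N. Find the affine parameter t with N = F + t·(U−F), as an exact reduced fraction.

t = 7/9

Assign G = (0, 0), S = (1, 0), F = (0, 1) — the answer is frame-independent, so this choice is without loss of generality.
1. U lies on line SG with SU:UG = 3:1 ⇒ U = (1/4, 0)
2. D is the centroid of triangle FUG ⇒ D = (1/12, 1/3)
through D parallel to FS: direction (1, -1); meets FU at N = (7/36, 2/9)
N = F + t·(U−F) with t = 7/9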